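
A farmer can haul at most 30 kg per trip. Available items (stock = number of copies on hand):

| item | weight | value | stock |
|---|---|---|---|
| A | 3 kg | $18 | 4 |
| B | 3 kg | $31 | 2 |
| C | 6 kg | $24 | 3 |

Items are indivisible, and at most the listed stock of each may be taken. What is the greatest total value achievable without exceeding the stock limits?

Top feasible selections:
- 4×A + 2×B + 2×C: weight 30, value 182
- 2×A + 2×B + 3×C: weight 30, value 170
Best: $182.

$182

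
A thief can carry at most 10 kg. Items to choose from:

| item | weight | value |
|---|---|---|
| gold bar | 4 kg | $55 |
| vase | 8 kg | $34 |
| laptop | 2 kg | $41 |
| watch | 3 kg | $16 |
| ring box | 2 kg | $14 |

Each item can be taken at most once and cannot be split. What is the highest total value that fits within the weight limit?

$112

Check high-value combinations within 10 kg:
- gold bar+laptop+watch: weight 4+2+3=9, value 55+41+16=112
- gold bar+laptop+ring box: weight 4+2+2=8, value 55+41+14=110
- gold bar+laptop: weight 4+2=6, value 55+41=96
- gold bar+watch+ring box: weight 4+3+2=9, value 55+16+14=85
Best: $112.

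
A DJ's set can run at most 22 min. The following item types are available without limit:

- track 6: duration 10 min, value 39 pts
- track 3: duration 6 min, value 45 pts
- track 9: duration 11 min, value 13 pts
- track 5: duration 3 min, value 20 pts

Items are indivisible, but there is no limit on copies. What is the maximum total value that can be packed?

Best value-per-unit is track 3 at 45/6; filling with it alone gives 3×45 = 135.
Optimal mix: 3×track 3 + 1×track 5 → duration 21, value 155.

155 pts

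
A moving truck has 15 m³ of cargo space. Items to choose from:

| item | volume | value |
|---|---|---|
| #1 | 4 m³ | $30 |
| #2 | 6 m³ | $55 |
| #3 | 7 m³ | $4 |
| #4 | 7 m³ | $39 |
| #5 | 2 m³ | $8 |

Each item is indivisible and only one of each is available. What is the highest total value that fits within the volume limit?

Check high-value combinations within 15 m³:
- #2+#4+#5: volume 6+7+2=15, value 55+39+8=102
- #2+#4: volume 6+7=13, value 55+39=94
- #1+#2+#5: volume 4+6+2=12, value 30+55+8=93
- #1+#2: volume 4+6=10, value 30+55=85
- #1+#4+#5: volume 4+7+2=13, value 30+39+8=77
Best: $102.

$102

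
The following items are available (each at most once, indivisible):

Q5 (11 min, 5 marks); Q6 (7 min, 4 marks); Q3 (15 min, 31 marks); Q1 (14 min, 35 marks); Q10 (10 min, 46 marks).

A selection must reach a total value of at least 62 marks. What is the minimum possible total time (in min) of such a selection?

Subsets with value ≥ 62, sorted by total time:
- Q1+Q10: time 24, value 81
- Q3+Q10: time 25, value 77
- Q3+Q1: time 29, value 66
Minimum time: 24 min.

24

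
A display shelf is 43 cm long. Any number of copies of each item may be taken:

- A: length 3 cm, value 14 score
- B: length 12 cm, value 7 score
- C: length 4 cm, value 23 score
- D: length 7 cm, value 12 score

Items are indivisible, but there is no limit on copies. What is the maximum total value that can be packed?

244 score

Best value-per-unit is C at 23/4; filling with it alone gives 10×23 = 230.
Optimal mix: 1×A + 10×C → length 43, value 244.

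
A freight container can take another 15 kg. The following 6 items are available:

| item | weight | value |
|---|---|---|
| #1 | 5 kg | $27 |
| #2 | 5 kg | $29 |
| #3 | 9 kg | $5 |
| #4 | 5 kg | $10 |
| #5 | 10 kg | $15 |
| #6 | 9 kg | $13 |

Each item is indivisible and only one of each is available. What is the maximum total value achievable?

Check high-value combinations within 15 kg:
- #1+#2+#4: weight 5+5+5=15, value 27+29+10=66
- #1+#2: weight 5+5=10, value 27+29=56
- #2+#5: weight 5+10=15, value 29+15=44
- #2+#6: weight 5+9=14, value 29+13=42
Best: $66.

$66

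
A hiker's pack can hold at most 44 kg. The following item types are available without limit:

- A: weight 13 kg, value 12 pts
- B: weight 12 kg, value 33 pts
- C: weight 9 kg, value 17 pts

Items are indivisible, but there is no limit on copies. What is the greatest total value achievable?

100 pts

Best value-per-unit is B at 33/12; filling with it alone gives 3×33 = 99.
Optimal mix: 2×B + 2×C → weight 42, value 100.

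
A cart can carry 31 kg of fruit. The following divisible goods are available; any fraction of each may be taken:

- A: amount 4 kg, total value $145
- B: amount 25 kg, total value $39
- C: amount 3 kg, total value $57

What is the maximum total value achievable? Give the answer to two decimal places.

Take in order of value per unit:
- A (145/4 per unit): all 4 → value 145, running total 145.00
- C (57/3 per unit): all 3 → value 57, running total 202.00
- B (39/25 per unit): 24 of 25 → value 24×39/25 = 37.4400, running total 239.44
Total 239.44.

239.44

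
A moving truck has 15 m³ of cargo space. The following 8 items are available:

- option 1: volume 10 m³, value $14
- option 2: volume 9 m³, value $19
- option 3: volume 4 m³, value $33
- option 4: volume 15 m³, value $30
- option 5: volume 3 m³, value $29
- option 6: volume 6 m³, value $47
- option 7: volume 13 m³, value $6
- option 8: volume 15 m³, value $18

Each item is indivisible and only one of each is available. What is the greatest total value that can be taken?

$109

Check high-value combinations within 15 m³:
- option 3+option 5+option 6: volume 4+3+6=13, value 33+29+47=109
- option 3+option 6: volume 4+6=10, value 33+47=80
- option 5+option 6: volume 3+6=9, value 29+47=76
Best: $109.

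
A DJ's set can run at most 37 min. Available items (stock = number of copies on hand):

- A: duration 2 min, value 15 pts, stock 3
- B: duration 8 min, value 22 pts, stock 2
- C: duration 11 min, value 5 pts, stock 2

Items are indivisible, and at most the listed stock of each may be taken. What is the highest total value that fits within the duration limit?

Top feasible selections:
- 3×A + 2×B + 1×C: duration 33, value 94
- 3×A + 2×B: duration 22, value 89
- 2×A + 2×B + 1×C: duration 31, value 79
Best: 94 pts.

94 pts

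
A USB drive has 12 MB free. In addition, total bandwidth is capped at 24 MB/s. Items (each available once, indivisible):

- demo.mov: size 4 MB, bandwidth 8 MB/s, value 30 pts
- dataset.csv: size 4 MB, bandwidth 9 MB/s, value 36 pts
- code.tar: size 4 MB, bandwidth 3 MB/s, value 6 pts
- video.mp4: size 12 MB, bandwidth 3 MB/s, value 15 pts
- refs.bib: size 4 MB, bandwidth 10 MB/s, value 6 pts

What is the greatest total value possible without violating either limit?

Feasible sets respecting both limits:
- demo.mov+dataset.csv+code.tar: size 12, bandwidth 20, value 72
- demo.mov+dataset.csv: size 8, bandwidth 17, value 66
- dataset.csv+code.tar+refs.bib: size 12, bandwidth 22, value 48
- dataset.csv+code.tar: size 8, bandwidth 12, value 42
Best: 72 pts.

72 pts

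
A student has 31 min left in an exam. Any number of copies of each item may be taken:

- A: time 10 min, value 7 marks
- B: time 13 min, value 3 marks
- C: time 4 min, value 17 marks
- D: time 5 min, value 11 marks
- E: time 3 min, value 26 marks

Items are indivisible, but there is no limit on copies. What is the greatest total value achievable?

Best value-per-unit is E at 26/3, and filling with it alone uses time 10×3=30. No mix of the others beats 10×26 = 260.

260 marks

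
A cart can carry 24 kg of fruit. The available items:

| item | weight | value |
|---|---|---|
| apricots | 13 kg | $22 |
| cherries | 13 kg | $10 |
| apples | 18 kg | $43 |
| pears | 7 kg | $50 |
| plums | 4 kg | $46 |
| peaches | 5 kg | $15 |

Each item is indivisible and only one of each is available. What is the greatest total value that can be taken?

$118

Check high-value combinations within 24 kg:
- apricots+pears+plums: weight 13+7+4=24, value 22+50+46=118
- pears+plums+peaches: weight 7+4+5=16, value 50+46+15=111
- cherries+pears+plums: weight 13+7+4=24, value 10+50+46=106
- pears+plums: weight 7+4=11, value 50+46=96
- apples+plums: weight 18+4=22, value 43+46=89
Best: $118.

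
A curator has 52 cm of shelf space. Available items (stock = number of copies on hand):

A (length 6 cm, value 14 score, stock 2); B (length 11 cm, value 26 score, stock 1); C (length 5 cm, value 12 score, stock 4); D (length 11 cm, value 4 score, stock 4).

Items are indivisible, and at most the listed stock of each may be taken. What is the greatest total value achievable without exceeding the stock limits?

Top feasible selections:
- 2×A + 1×B + 4×C: length 43, value 102
- 2×A + 1×B + 3×C + 1×D: length 49, value 94
Best: 102 score.

102 score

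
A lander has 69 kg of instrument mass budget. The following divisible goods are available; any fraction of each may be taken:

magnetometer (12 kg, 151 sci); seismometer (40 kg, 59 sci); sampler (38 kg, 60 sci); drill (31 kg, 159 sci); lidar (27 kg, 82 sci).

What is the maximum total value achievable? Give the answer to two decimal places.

388.96

Take in order of value per unit:
- magnetometer (151/12 per unit): all 12 → value 151, running total 151.00
- drill (159/31 per unit): all 31 → value 159, running total 310.00
- lidar (82/27 per unit): 26 of 27 → value 26×82/27 = 78.9630, running total 388.96
Total 388.96.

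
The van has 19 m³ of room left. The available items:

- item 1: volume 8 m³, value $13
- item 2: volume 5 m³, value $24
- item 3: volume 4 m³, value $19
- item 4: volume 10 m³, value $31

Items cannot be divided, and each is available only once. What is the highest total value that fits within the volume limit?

$74

Check high-value combinations within 19 m³:
- item 2+item 3+item 4: volume 5+4+10=19, value 24+19+31=74
- item 1+item 2+item 3: volume 8+5+4=17, value 13+24+19=56
- item 2+item 4: volume 5+10=15, value 24+31=55
Best: $74.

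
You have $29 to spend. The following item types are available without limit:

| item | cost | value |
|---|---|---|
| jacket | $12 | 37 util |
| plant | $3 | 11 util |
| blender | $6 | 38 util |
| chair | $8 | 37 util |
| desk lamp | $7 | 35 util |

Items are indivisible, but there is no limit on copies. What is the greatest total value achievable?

Best value-per-unit is blender at 38/6; filling with it alone gives 4×38 = 152.
Optimal mix: 1×plant + 4×blender → cost 27, value 163.

163 util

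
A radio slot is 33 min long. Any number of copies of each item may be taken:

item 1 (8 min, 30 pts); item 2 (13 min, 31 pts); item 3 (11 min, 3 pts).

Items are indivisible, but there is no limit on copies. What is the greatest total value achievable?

120 pts

Best value-per-unit is item 1 at 30/8, and filling with it alone uses duration 4×8=32. No mix of the others beats 4×30 = 120.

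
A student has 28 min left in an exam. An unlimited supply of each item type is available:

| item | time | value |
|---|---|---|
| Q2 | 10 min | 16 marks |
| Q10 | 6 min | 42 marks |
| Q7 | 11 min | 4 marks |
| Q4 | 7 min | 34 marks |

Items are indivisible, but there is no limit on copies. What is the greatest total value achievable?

Best value-per-unit is Q10 at 42/6, and filling with it alone uses time 4×6=24. No mix of the others beats 4×42 = 168.

168 marks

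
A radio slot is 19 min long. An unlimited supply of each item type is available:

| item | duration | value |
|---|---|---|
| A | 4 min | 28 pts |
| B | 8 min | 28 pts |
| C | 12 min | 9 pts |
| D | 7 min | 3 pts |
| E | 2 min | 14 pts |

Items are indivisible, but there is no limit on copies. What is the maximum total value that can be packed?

Best value-per-unit is A at 28/4; filling with it alone gives 4×28 = 112.
Optimal mix: 4×A + 1×E → duration 18, value 126.

126 pts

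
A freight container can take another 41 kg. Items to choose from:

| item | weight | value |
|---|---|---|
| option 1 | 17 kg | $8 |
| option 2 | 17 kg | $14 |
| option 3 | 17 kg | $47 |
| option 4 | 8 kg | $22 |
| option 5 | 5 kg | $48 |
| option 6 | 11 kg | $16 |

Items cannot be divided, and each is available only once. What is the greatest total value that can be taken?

Check high-value combinations within 41 kg:
- option 3+option 4+option 5+option 6: weight 17+8+5+11=41, value 47+22+48+16=133
- option 3+option 4+option 5: weight 17+8+5=30, value 47+22+48=117
- option 3+option 5+option 6: weight 17+5+11=33, value 47+48+16=111
- option 2+option 3+option 5: weight 17+17+5=39, value 14+47+48=109
Best: $133.

$133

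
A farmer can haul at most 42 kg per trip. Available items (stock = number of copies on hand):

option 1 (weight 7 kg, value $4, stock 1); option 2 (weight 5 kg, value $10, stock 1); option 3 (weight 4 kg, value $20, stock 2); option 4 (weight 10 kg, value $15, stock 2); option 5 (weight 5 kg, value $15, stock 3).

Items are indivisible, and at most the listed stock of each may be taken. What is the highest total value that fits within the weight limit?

$110

Best selections within weight 42 and stock limits:
- 1×option 2 + 2×option 3 + 1×option 4 + 3×option 5: weight 38, value 110
- 1×option 1 + 2×option 3 + 1×option 4 + 3×option 5: weight 40, value 104
- 2×option 3 + 1×option 4 + 3×option 5: weight 33, value 100
- 2×option 3 + 2×option 4 + 2×option 5: weight 38, value 100
Best: $110.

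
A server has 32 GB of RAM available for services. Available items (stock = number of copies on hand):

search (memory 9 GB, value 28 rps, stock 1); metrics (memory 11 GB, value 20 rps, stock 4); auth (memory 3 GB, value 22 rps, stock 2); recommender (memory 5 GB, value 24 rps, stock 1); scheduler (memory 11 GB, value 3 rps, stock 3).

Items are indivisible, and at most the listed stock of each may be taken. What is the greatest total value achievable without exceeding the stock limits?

Best selections within memory 32 and stock limits:
- 1×search + 1×metrics + 2×auth + 1×recommender: memory 31, value 116
- 1×search + 2×auth + 1×recommender + 1×scheduler: memory 31, value 99
Best: 116 rps.

116 rps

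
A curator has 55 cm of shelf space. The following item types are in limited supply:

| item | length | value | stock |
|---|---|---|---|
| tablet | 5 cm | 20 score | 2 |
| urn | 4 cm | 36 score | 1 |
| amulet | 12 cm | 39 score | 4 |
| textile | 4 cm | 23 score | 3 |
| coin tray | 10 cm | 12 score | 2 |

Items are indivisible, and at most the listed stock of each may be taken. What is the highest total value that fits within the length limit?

Top feasible selections:
- 2×tablet + 1×urn + 2×amulet + 3×textile: length 50, value 223
- 1×urn + 3×amulet + 3×textile: length 52, value 222
- 1×tablet + 1×urn + 3×amulet + 2×textile: length 53, value 219
Best: 223 score.

223 score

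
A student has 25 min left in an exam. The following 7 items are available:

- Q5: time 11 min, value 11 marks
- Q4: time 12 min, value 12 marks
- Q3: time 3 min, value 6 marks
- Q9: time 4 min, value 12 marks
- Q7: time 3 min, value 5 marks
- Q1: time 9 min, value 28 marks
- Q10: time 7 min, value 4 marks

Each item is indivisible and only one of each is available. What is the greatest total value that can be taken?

52 marks

Check high-value combinations within 25 min:
- Q4+Q9+Q1: time 12+4+9=25, value 12+12+28=52
- Q3+Q9+Q7+Q1: time 3+4+3+9=19, value 6+12+5+28=51
- Q5+Q9+Q1: time 11+4+9=24, value 11+12+28=51
- Q3+Q9+Q1+Q10: time 3+4+9+7=23, value 6+12+28+4=50
- Q9+Q7+Q1+Q10: time 4+3+9+7=23, value 12+5+28+4=49
Best: 52 marks.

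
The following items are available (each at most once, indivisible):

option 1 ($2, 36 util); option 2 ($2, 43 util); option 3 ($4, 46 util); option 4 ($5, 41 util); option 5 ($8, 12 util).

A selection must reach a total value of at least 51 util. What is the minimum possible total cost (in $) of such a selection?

4

Subsets with value ≥ 51, sorted by total cost:
- option 1+option 2: cost 4, value 79
- option 2+option 3: cost 6, value 89
Minimum cost: 4 $.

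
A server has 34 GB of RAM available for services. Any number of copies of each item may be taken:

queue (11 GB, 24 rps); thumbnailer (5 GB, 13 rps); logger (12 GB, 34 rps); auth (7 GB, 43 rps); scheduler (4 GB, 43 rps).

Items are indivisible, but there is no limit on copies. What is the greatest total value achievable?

344 rps

Best value-per-unit is scheduler at 43/4, and filling with it alone uses memory 8×4=32. No mix of the others beats 8×43 = 344.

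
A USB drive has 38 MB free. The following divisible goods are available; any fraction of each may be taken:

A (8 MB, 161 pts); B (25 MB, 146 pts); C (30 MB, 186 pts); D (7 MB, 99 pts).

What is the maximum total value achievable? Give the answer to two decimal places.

402.60

Take in order of value per unit:
- A (161/8 per unit): all 8 → value 161, running total 161.00
- D (99/7 per unit): all 7 → value 99, running total 260.00
- C (186/30 per unit): 23 of 30 → value 23×186/30 = 142.6000, running total 402.60
Total 402.60.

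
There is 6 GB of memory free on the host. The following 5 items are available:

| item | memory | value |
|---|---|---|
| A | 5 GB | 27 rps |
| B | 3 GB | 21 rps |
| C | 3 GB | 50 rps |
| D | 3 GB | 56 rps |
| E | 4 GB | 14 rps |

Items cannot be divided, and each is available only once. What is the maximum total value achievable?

Check high-value combinations within 6 GB:
- C+D: memory 3+3=6, value 50+56=106
- B+D: memory 3+3=6, value 21+56=77
- B+C: memory 3+3=6, value 21+50=71
- D: memory 3, value 56
Best: 106 rps.

106 rps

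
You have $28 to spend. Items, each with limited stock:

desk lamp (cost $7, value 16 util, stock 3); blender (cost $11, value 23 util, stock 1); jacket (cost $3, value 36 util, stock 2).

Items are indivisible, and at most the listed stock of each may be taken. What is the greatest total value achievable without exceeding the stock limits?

Best selections within cost 28 and stock limits:
- 3×desk lamp + 2×jacket: cost 27, value 120
- 1×desk lamp + 1×blender + 2×jacket: cost 24, value 111
Best: 120 util.

120 util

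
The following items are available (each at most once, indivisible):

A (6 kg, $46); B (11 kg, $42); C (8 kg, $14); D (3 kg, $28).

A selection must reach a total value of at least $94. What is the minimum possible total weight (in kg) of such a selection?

Subsets with value ≥ 94, sorted by total weight:
- A+B+D: weight 20, value 116
- A+B+C: weight 25, value 102
- A+B+C+D: weight 28, value 130
Minimum weight: 20 kg.

20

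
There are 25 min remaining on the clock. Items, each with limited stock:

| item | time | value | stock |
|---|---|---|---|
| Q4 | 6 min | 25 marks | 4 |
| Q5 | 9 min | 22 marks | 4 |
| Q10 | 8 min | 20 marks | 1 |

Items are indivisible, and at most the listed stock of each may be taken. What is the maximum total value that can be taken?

Top feasible selections:
- 4×Q4: time 24, value 100
- 3×Q4: time 18, value 75
Best: 100 marks.

100 marks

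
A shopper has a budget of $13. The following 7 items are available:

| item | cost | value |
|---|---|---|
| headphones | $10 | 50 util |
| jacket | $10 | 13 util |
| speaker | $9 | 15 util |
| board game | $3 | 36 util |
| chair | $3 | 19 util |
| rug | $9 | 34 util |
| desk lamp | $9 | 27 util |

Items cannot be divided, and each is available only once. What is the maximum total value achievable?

This is a 0/1 knapsack; check combinations near the capacity.
- headphones+board game: cost 10+3=13, value 50+36=86
- board game+rug: cost 3+9=12, value 36+34=70
- headphones+chair: cost 10+3=13, value 50+19=69
Best: 86 util.

86 util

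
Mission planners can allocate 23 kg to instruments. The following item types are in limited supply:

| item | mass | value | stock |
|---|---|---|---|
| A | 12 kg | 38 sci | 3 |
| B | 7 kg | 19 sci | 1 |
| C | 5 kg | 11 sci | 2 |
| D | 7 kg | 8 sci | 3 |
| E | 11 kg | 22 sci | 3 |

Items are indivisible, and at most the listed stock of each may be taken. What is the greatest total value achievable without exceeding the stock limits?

60 sci

Top feasible selections:
- 1×A + 2×C: mass 22, value 60
- 1×A + 1×E: mass 23, value 60
- 1×A + 1×B: mass 19, value 57
Best: 60 sci.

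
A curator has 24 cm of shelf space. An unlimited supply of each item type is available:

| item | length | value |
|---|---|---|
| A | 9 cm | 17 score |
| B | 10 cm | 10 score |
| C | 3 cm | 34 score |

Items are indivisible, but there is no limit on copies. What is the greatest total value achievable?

272 score

Best value-per-unit is C at 34/3, and filling with it alone uses length 8×3=24. No mix of the others beats 8×34 = 272.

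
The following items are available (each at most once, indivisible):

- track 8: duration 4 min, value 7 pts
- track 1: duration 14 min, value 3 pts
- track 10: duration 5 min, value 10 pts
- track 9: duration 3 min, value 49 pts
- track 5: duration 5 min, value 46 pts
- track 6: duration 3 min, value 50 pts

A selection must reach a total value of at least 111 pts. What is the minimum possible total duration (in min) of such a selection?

Subsets with value ≥ 111, sorted by total duration:
- track 9+track 5+track 6: duration 11, value 145
- track 8+track 9+track 5+track 6: duration 15, value 152
- track 8+track 10+track 9+track 6: duration 15, value 116
- track 10+track 9+track 5+track 6: duration 16, value 155
Minimum duration: 11 min.

11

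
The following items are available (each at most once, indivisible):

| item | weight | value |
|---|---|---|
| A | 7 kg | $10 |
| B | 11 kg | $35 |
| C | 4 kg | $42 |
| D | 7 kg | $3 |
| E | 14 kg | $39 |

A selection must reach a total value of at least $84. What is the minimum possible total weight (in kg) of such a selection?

Subsets with value ≥ 84, sorted by total weight:
- A+B+C: weight 22, value 87
- A+C+E: weight 25, value 91
Minimum weight: 22 kg.

22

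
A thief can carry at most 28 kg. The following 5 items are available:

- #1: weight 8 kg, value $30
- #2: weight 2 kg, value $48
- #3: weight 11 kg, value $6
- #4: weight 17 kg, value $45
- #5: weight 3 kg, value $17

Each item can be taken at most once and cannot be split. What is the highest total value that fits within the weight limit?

This is a 0/1 knapsack; check combinations near the capacity.
- #1+#2+#4: weight 8+2+17=27, value 30+48+45=123
- #2+#4+#5: weight 2+17+3=22, value 48+45+17=110
- #1+#2+#3+#5: weight 8+2+11+3=24, value 30+48+6+17=101
Best: $123.

$123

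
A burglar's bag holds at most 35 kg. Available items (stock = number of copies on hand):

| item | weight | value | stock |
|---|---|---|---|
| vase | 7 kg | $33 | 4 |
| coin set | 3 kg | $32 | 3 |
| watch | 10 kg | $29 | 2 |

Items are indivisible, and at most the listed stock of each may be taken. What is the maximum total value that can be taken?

$196

Top feasible selections:
- 4×vase + 2×coin set: weight 34, value 196
- 3×vase + 3×coin set: weight 30, value 195
Best: $196.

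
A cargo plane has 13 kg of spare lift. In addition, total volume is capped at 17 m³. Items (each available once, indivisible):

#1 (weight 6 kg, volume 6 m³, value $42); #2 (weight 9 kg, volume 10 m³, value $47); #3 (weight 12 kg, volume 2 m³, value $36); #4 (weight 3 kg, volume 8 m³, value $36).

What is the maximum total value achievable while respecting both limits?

$78

Feasible sets respecting both limits:
- #1+#4: weight 9, volume 14, value 78
- #2: weight 9, volume 10, value 47
- #1: weight 6, volume 6, value 42
- #3: weight 12, volume 2, value 36
Best: $78.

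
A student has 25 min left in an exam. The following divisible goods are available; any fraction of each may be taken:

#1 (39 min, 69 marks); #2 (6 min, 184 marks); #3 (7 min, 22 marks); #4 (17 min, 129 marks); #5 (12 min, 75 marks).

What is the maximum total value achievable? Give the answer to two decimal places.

Take in order of value per unit:
- #2 (184/6 per unit): all 6 → value 184, running total 184.00
- #4 (129/17 per unit): all 17 → value 129, running total 313.00
- #5 (75/12 per unit): 2 of 12 → value 2×75/12 = 12.5000, running total 325.50
Total 325.50.

325.50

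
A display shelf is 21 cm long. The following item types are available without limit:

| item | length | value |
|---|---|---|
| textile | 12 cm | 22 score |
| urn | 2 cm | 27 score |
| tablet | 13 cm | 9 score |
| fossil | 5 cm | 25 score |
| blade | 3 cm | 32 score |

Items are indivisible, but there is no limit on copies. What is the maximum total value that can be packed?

Best value-per-unit is urn at 27/2; filling with it alone gives 10×27 = 270.
Optimal mix: 9×urn + 1×blade → length 21, value 275.

275 score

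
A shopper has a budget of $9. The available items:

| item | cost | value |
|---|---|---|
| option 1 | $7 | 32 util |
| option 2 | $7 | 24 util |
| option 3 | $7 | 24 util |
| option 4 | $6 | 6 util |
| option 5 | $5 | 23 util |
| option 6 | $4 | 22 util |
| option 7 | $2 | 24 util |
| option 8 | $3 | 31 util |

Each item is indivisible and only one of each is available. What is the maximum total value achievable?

77 util

This is a 0/1 knapsack; check combinations near the capacity.
- option 6+option 7+option 8: cost 4+2+3=9, value 22+24+31=77
- option 1+option 7: cost 7+2=9, value 32+24=56
- option 7+option 8: cost 2+3=5, value 24+31=55
- option 5+option 8: cost 5+3=8, value 23+31=54
- option 6+option 8: cost 4+3=7, value 22+31=53
Best: 77 util.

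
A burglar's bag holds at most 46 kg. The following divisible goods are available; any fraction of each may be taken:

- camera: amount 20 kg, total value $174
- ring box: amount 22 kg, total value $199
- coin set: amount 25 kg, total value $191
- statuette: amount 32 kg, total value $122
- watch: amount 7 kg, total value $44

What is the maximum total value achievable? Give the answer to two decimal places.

Take in order of value per unit:
- ring box (199/22 per unit): all 22 → value 199, running total 199.00
- camera (174/20 per unit): all 20 → value 174, running total 373.00
- coin set (191/25 per unit): 4 of 25 → value 4×191/25 = 30.5600, running total 403.56
Total 403.56.

403.56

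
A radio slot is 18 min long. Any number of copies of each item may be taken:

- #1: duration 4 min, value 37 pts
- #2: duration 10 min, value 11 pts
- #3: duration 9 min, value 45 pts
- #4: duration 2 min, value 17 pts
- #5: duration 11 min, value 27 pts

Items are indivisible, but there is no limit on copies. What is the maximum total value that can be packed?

165 pts

Best value-per-unit is #1 at 37/4; filling with it alone gives 4×37 = 148.
Optimal mix: 4×#1 + 1×#4 → duration 18, value 165.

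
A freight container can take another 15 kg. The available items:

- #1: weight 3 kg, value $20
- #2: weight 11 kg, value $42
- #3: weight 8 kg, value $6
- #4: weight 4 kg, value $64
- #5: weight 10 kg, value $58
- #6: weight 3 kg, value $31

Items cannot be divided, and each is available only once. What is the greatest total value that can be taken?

$122

Check high-value combinations within 15 kg:
- #4+#5: weight 4+10=14, value 64+58=122
- #1+#4+#6: weight 3+4+3=10, value 20+64+31=115
- #2+#4: weight 11+4=15, value 42+64=106
Best: $122.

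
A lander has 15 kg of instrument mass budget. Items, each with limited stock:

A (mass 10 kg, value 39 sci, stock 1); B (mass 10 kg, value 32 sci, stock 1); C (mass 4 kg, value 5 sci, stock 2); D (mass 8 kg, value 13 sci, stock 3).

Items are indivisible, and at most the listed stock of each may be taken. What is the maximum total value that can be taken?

44 sci

Best selections within mass 15 and stock limits:
- 1×A + 1×C: mass 14, value 44
- 1×A: mass 10, value 39
- 1×B + 1×C: mass 14, value 37
Best: 44 sci.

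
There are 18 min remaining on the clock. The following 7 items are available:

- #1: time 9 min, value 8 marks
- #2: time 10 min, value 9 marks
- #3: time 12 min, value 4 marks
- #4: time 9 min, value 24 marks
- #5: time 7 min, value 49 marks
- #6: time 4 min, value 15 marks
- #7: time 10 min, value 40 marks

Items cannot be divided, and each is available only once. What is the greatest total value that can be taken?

Check high-value combinations within 18 min:
- #5+#7: time 7+10=17, value 49+40=89
- #4+#5: time 9+7=16, value 24+49=73
- #5+#6: time 7+4=11, value 49+15=64
Best: 89 marks.

89 marks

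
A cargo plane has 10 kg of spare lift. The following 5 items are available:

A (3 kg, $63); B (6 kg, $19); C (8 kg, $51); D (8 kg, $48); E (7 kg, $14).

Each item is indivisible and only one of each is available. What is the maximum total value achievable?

Check high-value combinations within 10 kg:
- A+B: weight 3+6=9, value 63+19=82
- A+E: weight 3+7=10, value 63+14=77
- A: weight 3, value 63
Best: $82.

$82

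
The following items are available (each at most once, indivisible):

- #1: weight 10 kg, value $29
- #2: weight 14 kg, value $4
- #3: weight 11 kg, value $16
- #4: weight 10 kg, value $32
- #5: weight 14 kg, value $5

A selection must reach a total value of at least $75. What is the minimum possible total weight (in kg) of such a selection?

31

Subsets with value ≥ 75, sorted by total weight:
- #1+#3+#4: weight 31, value 77
- #1+#3+#4+#5: weight 45, value 82
- #1+#2+#3+#4: weight 45, value 81
Minimum weight: 31 kg.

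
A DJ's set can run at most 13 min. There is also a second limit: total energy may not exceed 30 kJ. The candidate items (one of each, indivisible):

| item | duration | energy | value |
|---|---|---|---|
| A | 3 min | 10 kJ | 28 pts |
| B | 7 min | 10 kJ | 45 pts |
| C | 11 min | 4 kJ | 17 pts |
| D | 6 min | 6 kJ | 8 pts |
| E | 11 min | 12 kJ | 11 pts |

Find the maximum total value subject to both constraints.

Feasible sets respecting both limits:
- A+B: duration 10, energy 20, value 73
- B+D: duration 13, energy 16, value 53
- B: duration 7, energy 10, value 45
Best: 73 pts.

73 pts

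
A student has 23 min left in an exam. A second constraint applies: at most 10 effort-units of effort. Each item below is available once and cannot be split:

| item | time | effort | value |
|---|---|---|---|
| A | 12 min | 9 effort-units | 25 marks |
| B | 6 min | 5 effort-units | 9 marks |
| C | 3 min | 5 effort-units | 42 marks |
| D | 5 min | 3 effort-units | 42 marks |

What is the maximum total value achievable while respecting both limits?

84 marks

Feasible sets respecting both limits:
- C+D: time 8, effort 8, value 84
- B+C: time 9, effort 10, value 51
- B+D: time 11, effort 8, value 51
- C: time 3, effort 5, value 42
Best: 84 marks.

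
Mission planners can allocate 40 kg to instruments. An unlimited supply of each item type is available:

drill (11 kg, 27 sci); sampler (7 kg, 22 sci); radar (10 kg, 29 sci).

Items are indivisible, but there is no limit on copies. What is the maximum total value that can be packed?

117 sci

Best value-per-unit is sampler at 22/7; filling with it alone gives 5×22 = 110.
Optimal mix: 4×sampler + 1×radar → mass 38, value 117.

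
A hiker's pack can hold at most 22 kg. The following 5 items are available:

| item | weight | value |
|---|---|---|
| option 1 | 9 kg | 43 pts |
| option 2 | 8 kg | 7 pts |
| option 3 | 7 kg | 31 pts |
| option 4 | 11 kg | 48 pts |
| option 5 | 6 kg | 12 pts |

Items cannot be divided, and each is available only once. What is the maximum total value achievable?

91 pts

Check high-value combinations within 22 kg:
- option 1+option 4: weight 9+11=20, value 43+48=91
- option 1+option 3+option 5: weight 9+7+6=22, value 43+31+12=86
- option 3+option 4: weight 7+11=18, value 31+48=79
Best: 91 pts.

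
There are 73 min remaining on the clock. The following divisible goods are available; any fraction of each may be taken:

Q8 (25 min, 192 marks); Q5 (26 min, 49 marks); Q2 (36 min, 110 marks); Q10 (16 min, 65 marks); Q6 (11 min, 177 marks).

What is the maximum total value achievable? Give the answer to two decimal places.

Take in order of value per unit:
- Q6 (177/11 per unit): all 11 → value 177, running total 177.00
- Q8 (192/25 per unit): all 25 → value 192, running total 369.00
- Q10 (65/16 per unit): all 16 → value 65, running total 434.00
- Q2 (110/36 per unit): 21 of 36 → value 21×110/36 = 64.1667, running total 498.17
Total 498.17.

498.17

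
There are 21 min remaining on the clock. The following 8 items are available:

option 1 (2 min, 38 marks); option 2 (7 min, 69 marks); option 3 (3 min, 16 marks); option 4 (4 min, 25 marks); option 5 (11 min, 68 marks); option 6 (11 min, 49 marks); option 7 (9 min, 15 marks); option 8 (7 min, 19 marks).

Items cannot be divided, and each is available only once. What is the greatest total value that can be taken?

175 marks

Check high-value combinations within 21 min:
- option 1+option 2+option 5: time 2+7+11=20, value 38+69+68=175
- option 1+option 2+option 6: time 2+7+11=20, value 38+69+49=156
- option 2+option 3+option 5: time 7+3+11=21, value 69+16+68=153
- option 1+option 2+option 4+option 8: time 2+7+4+7=20, value 38+69+25+19=151
- option 1+option 2+option 3+option 4: time 2+7+3+4=16, value 38+69+16+25=148
Best: 175 marks.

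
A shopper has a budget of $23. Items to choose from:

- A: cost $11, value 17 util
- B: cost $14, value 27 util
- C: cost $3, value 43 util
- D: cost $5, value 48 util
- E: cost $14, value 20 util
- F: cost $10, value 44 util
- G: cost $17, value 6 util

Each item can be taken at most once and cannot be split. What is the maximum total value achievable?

Check high-value combinations within $23:
- C+D+F: cost 3+5+10=18, value 43+48+44=135
- B+C+D: cost 14+3+5=22, value 27+43+48=118
- C+D+E: cost 3+5+14=22, value 43+48+20=111
- A+C+D: cost 11+3+5=19, value 17+43+48=108
Best: 135 util.

135 util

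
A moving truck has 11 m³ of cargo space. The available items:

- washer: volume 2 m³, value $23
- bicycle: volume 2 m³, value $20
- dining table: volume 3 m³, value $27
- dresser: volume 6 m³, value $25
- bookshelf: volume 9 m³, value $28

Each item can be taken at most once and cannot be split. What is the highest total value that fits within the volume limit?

Check high-value combinations within 11 m³:
- washer+dining table+dresser: volume 2+3+6=11, value 23+27+25=75
- bicycle+dining table+dresser: volume 2+3+6=11, value 20+27+25=72
- washer+bicycle+dining table: volume 2+2+3=7, value 23+20+27=70
Best: $75.

$75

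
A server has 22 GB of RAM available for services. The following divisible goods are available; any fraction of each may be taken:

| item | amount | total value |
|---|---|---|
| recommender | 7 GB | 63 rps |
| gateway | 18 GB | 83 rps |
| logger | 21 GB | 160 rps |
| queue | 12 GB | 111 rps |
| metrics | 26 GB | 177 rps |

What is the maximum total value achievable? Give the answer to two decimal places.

196.86

Take in order of value per unit:
- queue (111/12 per unit): all 12 → value 111, running total 111.00
- recommender (63/7 per unit): all 7 → value 63, running total 174.00
- logger (160/21 per unit): 3 of 21 → value 3×160/21 = 22.8571, running total 196.86
Total 196.86.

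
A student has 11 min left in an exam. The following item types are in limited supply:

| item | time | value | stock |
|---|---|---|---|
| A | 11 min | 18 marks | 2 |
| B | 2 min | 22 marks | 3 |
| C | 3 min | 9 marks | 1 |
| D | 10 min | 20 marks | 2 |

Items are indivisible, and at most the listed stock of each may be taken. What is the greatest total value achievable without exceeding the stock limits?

Best selections within time 11 and stock limits:
- 3×B + 1×C: time 9, value 75
- 3×B: time 6, value 66
- 2×B + 1×C: time 7, value 53
- 2×B: time 4, value 44
Best: 75 marks.

75 marks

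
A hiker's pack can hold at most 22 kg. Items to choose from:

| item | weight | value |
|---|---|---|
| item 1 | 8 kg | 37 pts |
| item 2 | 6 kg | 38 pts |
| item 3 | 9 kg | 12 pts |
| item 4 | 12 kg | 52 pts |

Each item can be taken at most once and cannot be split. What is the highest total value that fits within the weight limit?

Check high-value combinations within 22 kg:
- item 2+item 4: weight 6+12=18, value 38+52=90
- item 1+item 4: weight 8+12=20, value 37+52=89
- item 1+item 2: weight 8+6=14, value 37+38=75
- item 3+item 4: weight 9+12=21, value 12+52=64
- item 4: weight 12, value 52
Best: 90 pts.

90 pts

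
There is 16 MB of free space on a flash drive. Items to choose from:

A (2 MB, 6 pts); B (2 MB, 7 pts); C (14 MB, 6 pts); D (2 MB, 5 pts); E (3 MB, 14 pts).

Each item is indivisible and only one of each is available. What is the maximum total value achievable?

32 pts

Check high-value combinations within 16 MB:
- A+B+D+E: size 2+2+2+3=9, value 6+7+5+14=32
- A+B+E: size 2+2+3=7, value 6+7+14=27
- B+D+E: size 2+2+3=7, value 7+5+14=26
- A+D+E: size 2+2+3=7, value 6+5+14=25
- B+E: size 2+3=5, value 7+14=21
Best: 32 pts.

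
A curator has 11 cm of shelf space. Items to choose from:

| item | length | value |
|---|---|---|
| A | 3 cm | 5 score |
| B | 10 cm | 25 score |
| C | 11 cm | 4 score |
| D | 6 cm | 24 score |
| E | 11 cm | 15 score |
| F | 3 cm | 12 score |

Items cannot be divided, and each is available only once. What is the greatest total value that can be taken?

This is a 0/1 knapsack; check combinations near the capacity.
- D+F: length 6+3=9, value 24+12=36
- A+D: length 3+6=9, value 5+24=29
- B: length 10, value 25
- D: length 6, value 24
- A+F: length 3+3=6, value 5+12=17
Best: 36 score.

36 score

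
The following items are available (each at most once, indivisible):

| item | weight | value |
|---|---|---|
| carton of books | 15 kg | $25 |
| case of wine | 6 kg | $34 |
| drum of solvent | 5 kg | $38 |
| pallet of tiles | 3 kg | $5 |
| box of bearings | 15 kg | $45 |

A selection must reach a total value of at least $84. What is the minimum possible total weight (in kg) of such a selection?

23

Subsets with value ≥ 84, sorted by total weight:
- drum of solvent+pallet of tiles+box of bearings: weight 23, value 88
- case of wine+pallet of tiles+box of bearings: weight 24, value 84
- case of wine+drum of solvent+box of bearings: weight 26, value 117
Minimum weight: 23 kg.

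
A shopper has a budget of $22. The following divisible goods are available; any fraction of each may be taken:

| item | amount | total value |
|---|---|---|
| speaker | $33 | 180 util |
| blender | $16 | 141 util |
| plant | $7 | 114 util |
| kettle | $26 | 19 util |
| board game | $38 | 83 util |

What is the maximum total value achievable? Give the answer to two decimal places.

Take in order of value per unit:
- plant (114/7 per unit): all 7 → value 114, running total 114.00
- blender (141/16 per unit): 15 of 16 → value 15×141/16 = 132.1875, running total 246.19
Total 246.19.

246.19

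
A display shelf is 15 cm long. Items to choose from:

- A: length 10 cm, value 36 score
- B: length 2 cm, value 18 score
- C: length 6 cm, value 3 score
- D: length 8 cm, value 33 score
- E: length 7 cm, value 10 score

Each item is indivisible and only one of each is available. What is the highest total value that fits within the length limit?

54 score

Check high-value combinations within 15 cm:
- A+B: length 10+2=12, value 36+18=54
- B+D: length 2+8=10, value 18+33=51
- D+E: length 8+7=15, value 33+10=43
- A: length 10, value 36
Best: 54 score.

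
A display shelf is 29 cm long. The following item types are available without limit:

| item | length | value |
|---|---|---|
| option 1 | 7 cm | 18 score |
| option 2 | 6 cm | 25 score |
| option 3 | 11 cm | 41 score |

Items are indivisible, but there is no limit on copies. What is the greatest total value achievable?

Best value-per-unit is option 2 at 25/6; filling with it alone gives 4×25 = 100.
Optimal mix: 3×option 2 + 1×option 3 → length 29, value 116.

116 score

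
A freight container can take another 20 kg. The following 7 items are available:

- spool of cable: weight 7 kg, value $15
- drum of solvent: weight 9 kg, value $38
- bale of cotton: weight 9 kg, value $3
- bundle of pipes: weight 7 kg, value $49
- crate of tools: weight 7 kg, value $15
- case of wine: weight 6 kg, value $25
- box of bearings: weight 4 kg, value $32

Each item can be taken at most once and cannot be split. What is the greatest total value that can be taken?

$119

Check high-value combinations within 20 kg:
- drum of solvent+bundle of pipes+box of bearings: weight 9+7+4=20, value 38+49+32=119
- bundle of pipes+case of wine+box of bearings: weight 7+6+4=17, value 49+25+32=106
- spool of cable+bundle of pipes+box of bearings: weight 7+7+4=18, value 15+49+32=96
- bundle of pipes+crate of tools+box of bearings: weight 7+7+4=18, value 49+15+32=96
Best: $119.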